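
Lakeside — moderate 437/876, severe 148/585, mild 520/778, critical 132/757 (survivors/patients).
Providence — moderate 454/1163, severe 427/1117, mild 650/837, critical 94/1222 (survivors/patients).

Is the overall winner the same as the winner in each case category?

Moderate: Lakeside 437/876 = 49.9%, Providence 454/1163 = 39.0% → Lakeside
Severe: Lakeside 148/585 = 25.3%, Providence 427/1117 = 38.2% → Providence
Mild: Lakeside 520/778 = 66.8%, Providence 650/837 = 77.7% → Providence
Critical: Lakeside 132/757 = 17.4%, Providence 94/1222 = 7.7% → Lakeside
Overall: Lakeside 1237/2996 = 41.3%, Providence 1625/4339 = 37.5% → Lakeside
Neither sweeps: Lakeside wins 2 of 4 groups, Providence wins 2. Lakeside wins overall but not every group — no Simpson reversal.

No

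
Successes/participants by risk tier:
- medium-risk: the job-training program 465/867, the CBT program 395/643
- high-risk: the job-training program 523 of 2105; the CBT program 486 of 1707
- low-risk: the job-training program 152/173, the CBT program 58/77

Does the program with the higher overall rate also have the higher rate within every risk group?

Medium-risk: the job-training program 465/867 = 53.6%, the CBT program 395/643 = 61.4% → the CBT program
High-risk: the job-training program 523/2105 = 24.8%, the CBT program 486/1707 = 28.5% → the CBT program
Low-risk: the job-training program 152/173 = 87.9%, the CBT program 58/77 = 75.3% → the job-training program
Overall: the job-training program 1140/3145 = 36.2%, the CBT program 939/2427 = 38.7% → the CBT program
Neither sweeps: the job-training program wins 1 of 3 groups, the CBT program wins 2. The CBT program wins overall but not every group — no Simpson reversal.

No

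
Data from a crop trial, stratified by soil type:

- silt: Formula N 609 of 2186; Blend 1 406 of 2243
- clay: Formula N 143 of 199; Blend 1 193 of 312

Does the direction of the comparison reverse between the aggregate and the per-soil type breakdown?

No

Silt: Formula N 609/2186 = 27.9%, Blend 1 406/2243 = 18.1% → Formula N
Clay: Formula N 143/199 = 71.9%, Blend 1 193/312 = 61.9% → Formula N
Overall: Formula N 752/2385 = 31.5%, Blend 1 599/2555 = 23.4% → Formula N
Formula N wins overall and in every soil group — no reversal.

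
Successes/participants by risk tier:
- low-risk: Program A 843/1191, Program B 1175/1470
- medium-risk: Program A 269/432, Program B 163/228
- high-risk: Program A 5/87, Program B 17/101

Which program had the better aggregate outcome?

Program B

Low-risk: Program A 843/1191 = 70.8%, Program B 1175/1470 = 79.9% → Program B
Medium-risk: Program A 269/432 = 62.3%, Program B 163/228 = 71.5% → Program B
High-risk: Program A 5/87 = 5.7%, Program B 17/101 = 16.8% → Program B
Overall: Program A 1117/1710 = 65.3%, Program B 1355/1799 = 75.3% → Program B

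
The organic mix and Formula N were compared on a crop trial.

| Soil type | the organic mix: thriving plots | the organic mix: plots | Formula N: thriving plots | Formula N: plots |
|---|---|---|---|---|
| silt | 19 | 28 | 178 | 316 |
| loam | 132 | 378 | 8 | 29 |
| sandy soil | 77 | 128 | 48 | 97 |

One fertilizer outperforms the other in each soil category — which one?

Silt: the organic mix 19/28 = 67.9%, Formula N 178/316 = 56.3% → the organic mix
Loam: the organic mix 132/378 = 34.9%, Formula N 8/29 = 27.6% → the organic mix
Sandy soil: the organic mix 77/128 = 60.2%, Formula N 48/97 = 49.5% → the organic mix
The organic mix has the higher rate in all 3 groups.

the organic mix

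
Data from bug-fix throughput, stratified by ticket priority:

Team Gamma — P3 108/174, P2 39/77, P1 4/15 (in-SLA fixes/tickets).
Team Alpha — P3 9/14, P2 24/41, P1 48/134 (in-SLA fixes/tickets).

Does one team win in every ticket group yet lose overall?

P3: Team Gamma 108/174 = 62.1%, Team Alpha 9/14 = 64.3% → Team Alpha
P2: Team Gamma 39/77 = 50.6%, Team Alpha 24/41 = 58.5% → Team Alpha
P1: Team Gamma 4/15 = 26.7%, Team Alpha 48/134 = 35.8% → Team Alpha
Overall: Team Gamma 151/266 = 56.8%, Team Alpha 81/189 = 42.9% → Team Gamma
Team Alpha wins each ticket group but Team Gamma wins overall — the comparison reverses. Team Alpha's tickets skew toward P1, which has a lower base rate.

Yes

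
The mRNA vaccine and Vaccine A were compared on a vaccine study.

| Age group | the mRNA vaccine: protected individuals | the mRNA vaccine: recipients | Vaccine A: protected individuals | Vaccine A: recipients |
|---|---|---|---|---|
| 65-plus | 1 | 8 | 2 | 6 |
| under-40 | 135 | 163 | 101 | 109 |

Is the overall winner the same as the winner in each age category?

65-plus: the mRNA vaccine 1/8 = 12.5%, Vaccine A 2/6 = 33.3% → Vaccine A
Under-40: the mRNA vaccine 135/163 = 82.8%, Vaccine A 101/109 = 92.7% → Vaccine A
Overall: the mRNA vaccine 136/171 = 79.5%, Vaccine A 103/115 = 89.6% → Vaccine A
Vaccine A wins overall and in every age group — no reversal.

Yes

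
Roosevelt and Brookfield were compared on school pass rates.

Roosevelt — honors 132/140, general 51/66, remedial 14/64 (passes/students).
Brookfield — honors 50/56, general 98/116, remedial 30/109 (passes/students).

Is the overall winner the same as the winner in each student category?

Honors: Roosevelt 132/140 = 94.3%, Brookfield 50/56 = 89.3% → Roosevelt
General: Roosevelt 51/66 = 77.3%, Brookfield 98/116 = 84.5% → Brookfield
Remedial: Roosevelt 14/64 = 21.9%, Brookfield 30/109 = 27.5% → Brookfield
Overall: Roosevelt 197/270 = 73.0%, Brookfield 178/281 = 63.3% → Roosevelt
Neither sweeps: Roosevelt wins 1 of 3 groups, Brookfield wins 2. Roosevelt wins overall but not every group — no Simpson reversal.

No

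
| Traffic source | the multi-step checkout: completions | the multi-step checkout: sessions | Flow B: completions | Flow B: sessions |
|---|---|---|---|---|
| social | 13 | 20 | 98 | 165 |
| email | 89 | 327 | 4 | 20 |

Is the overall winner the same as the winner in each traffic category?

No

Social: the multi-step checkout 13/20 = 65.0%, Flow B 98/165 = 59.4% → the multi-step checkout
Email: the multi-step checkout 89/327 = 27.2%, Flow B 4/20 = 20.0% → the multi-step checkout
Overall: the multi-step checkout 102/347 = 29.4%, Flow B 102/185 = 55.1% → Flow B
The multi-step checkout wins each traffic group but Flow B wins overall — the comparison reverses. The multi-step checkout's sessions skew toward email, which has a lower base rate.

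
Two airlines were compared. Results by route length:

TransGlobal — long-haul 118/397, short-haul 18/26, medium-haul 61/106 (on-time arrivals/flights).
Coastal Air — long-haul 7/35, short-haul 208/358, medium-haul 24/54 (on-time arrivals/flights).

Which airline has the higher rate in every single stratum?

TransGlobal

Long-haul: TransGlobal 118/397 = 29.7%, Coastal Air 7/35 = 20.0% → TransGlobal
Short-haul: TransGlobal 18/26 = 69.2%, Coastal Air 208/358 = 58.1% → TransGlobal
Medium-haul: TransGlobal 61/106 = 57.5%, Coastal Air 24/54 = 44.4% → TransGlobal
TransGlobal has the higher rate in all 3 groups.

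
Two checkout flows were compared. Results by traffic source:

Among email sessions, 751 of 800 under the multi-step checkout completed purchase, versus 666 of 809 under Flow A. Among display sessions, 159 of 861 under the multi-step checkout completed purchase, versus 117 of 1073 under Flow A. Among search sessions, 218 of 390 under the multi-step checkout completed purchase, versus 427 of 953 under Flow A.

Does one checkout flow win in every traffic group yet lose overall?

Email: the multi-step checkout 751/800 = 93.9%, Flow A 666/809 = 82.3% → the multi-step checkout
Display: the multi-step checkout 159/861 = 18.5%, Flow A 117/1073 = 10.9% → the multi-step checkout
Search: the multi-step checkout 218/390 = 55.9%, Flow A 427/953 = 44.8% → the multi-step checkout
Overall: the multi-step checkout 1128/2051 = 55.0%, Flow A 1210/2835 = 42.7% → the multi-step checkout
The multi-step checkout wins overall and in every traffic group — no reversal.

No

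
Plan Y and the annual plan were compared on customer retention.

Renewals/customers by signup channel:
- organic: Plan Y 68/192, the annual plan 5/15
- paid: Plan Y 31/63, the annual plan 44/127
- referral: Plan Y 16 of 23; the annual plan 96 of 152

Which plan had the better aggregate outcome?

the annual plan

Organic: Plan Y 68/192 = 35.4%, the annual plan 5/15 = 33.3% → Plan Y
Paid: Plan Y 31/63 = 49.2%, the annual plan 44/127 = 34.6% → Plan Y
Referral: Plan Y 16/23 = 69.6%, the annual plan 96/152 = 63.2% → Plan Y
Overall: Plan Y 115/278 = 41.4%, the annual plan 145/294 = 49.3% → the annual plan
(Plan Y wins every signup group but the annual plan wins overall — Plan Y's customers skew toward the low-rate organic group.)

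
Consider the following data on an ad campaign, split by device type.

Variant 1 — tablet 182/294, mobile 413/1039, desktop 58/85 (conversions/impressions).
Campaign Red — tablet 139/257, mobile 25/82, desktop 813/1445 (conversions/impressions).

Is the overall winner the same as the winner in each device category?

No

Tablet: Variant 1 182/294 = 61.9%, Campaign Red 139/257 = 54.1% → Variant 1
Mobile: Variant 1 413/1039 = 39.7%, Campaign Red 25/82 = 30.5% → Variant 1
Desktop: Variant 1 58/85 = 68.2%, Campaign Red 813/1445 = 56.3% → Variant 1
Overall: Variant 1 653/1418 = 46.1%, Campaign Red 977/1784 = 54.8% → Campaign Red
Variant 1 wins each device group but Campaign Red wins overall — the comparison reverses. Variant 1's impressions skew toward mobile, which has a lower base rate.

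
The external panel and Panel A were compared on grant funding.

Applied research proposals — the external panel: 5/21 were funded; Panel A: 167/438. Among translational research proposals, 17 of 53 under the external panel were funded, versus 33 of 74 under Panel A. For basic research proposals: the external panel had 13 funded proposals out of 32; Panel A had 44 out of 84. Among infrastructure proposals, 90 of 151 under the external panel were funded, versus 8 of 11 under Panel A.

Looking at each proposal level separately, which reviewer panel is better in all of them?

Applied research: the external panel 5/21 = 23.8%, Panel A 167/438 = 38.1% → Panel A
Translational research: the external panel 17/53 = 32.1%, Panel A 33/74 = 44.6% → Panel A
Basic research: the external panel 13/32 = 40.6%, Panel A 44/84 = 52.4% → Panel A
Infrastructure: the external panel 90/151 = 59.6%, Panel A 8/11 = 72.7% → Panel A
Panel A has the higher rate in all 4 groups.

Panel A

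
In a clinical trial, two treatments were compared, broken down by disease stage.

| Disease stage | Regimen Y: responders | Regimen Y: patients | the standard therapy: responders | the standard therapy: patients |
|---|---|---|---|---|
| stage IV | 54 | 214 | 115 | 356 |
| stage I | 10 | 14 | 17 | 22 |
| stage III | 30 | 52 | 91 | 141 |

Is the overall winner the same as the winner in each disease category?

Stage IV: Regimen Y 54/214 = 25.2%, the standard therapy 115/356 = 32.3% → the standard therapy
Stage I: Regimen Y 10/14 = 71.4%, the standard therapy 17/22 = 77.3% → the standard therapy
Stage III: Regimen Y 30/52 = 57.7%, the standard therapy 91/141 = 64.5% → the standard therapy
Overall: Regimen Y 94/280 = 33.6%, the standard therapy 223/519 = 43.0% → the standard therapy
The standard therapy wins overall and in every disease group — no reversal.

Yes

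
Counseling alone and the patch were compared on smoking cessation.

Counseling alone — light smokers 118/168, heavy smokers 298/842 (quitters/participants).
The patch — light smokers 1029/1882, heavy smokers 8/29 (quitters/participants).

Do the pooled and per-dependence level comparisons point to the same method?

Light smokers: counseling alone 118/168 = 70.2%, the patch 1029/1882 = 54.7% → counseling alone
Heavy smokers: counseling alone 298/842 = 35.4%, the patch 8/29 = 27.6% → counseling alone
Overall: counseling alone 416/1010 = 41.2%, the patch 1037/1911 = 54.3% → the patch
Counseling alone wins each dependence group but the patch wins overall — the comparison reverses. Counseling alone's participants skew toward heavy smokers, which has a lower base rate.

No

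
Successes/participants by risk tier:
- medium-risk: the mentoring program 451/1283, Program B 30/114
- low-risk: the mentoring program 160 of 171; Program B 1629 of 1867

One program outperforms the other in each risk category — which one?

Medium-risk: the mentoring program 451/1283 = 35.2%, Program B 30/114 = 26.3% → the mentoring program
Low-risk: the mentoring program 160/171 = 93.6%, Program B 1629/1867 = 87.3% → the mentoring program
The mentoring program has the higher rate in both groups.

the mentoring program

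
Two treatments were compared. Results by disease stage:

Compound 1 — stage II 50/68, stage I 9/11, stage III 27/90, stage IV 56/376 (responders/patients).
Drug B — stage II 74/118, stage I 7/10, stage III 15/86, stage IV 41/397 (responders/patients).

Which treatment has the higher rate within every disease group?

Stage II: Compound 1 50/68 = 73.5%, Drug B 74/118 = 62.7% → Compound 1
Stage I: Compound 1 9/11 = 81.8%, Drug B 7/10 = 70.0% → Compound 1
Stage III: Compound 1 27/90 = 30.0%, Drug B 15/86 = 17.4% → Compound 1
Stage IV: Compound 1 56/376 = 14.9%, Drug B 41/397 = 10.3% → Compound 1
Compound 1 has the higher rate in all 4 groups.

Compound 1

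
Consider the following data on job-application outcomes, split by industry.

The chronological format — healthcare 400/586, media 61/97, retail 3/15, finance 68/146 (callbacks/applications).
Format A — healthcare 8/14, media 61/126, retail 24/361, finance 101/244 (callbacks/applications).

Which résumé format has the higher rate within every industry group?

the chronological format

Healthcare: the chronological format 400/586 = 68.3%, Format A 8/14 = 57.1% → the chronological format
Media: the chronological format 61/97 = 62.9%, Format A 61/126 = 48.4% → the chronological format
Retail: the chronological format 3/15 = 20.0%, Format A 24/361 = 6.6% → the chronological format
Finance: the chronological format 68/146 = 46.6%, Format A 101/244 = 41.4% → the chronological format
The chronological format has the higher rate in all 4 groups.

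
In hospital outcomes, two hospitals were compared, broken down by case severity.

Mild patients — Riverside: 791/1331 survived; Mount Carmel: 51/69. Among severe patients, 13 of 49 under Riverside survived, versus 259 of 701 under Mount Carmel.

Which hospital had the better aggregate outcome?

Riverside

Mild: Riverside 791/1331 = 59.4%, Mount Carmel 51/69 = 73.9% → Mount Carmel
Severe: Riverside 13/49 = 26.5%, Mount Carmel 259/701 = 36.9% → Mount Carmel
Overall: Riverside 804/1380 = 58.3%, Mount Carmel 310/770 = 40.3% → Riverside
(Mount Carmel wins every case group but Riverside wins overall — Mount Carmel's patients skew toward the low-rate severe group.)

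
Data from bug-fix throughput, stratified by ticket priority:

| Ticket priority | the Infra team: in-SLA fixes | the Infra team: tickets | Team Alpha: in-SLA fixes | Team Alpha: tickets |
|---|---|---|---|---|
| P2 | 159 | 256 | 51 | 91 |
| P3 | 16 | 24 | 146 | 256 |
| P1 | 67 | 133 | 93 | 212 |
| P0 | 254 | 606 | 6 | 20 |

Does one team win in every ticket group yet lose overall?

Yes

P2: the Infra team 159/256 = 62.1%, Team Alpha 51/91 = 56.0% → the Infra team
P3: the Infra team 16/24 = 66.7%, Team Alpha 146/256 = 57.0% → the Infra team
P1: the Infra team 67/133 = 50.4%, Team Alpha 93/212 = 43.9% → the Infra team
P0: the Infra team 254/606 = 41.9%, Team Alpha 6/20 = 30.0% → the Infra team
Overall: the Infra team 496/1019 = 48.7%, Team Alpha 296/579 = 51.1% → Team Alpha
The Infra team wins each ticket group but Team Alpha wins overall — the comparison reverses. The Infra team's tickets skew toward P0, which has a lower base rate.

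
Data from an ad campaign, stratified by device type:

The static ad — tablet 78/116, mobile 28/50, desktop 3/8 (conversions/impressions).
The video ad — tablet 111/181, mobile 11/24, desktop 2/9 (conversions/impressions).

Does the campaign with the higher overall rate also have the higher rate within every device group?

Yes

Tablet: the static ad 78/116 = 67.2%, the video ad 111/181 = 61.3% → the static ad
Mobile: the static ad 28/50 = 56.0%, the video ad 11/24 = 45.8% → the static ad
Desktop: the static ad 3/8 = 37.5%, the video ad 2/9 = 22.2% → the static ad
Overall: the static ad 109/174 = 62.6%, the video ad 124/214 = 57.9% → the static ad
The static ad wins overall and in every device group — no reversal.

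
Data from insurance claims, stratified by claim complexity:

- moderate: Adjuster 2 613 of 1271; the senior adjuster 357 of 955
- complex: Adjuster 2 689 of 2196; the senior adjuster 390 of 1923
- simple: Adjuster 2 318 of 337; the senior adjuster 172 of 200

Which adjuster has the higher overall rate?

Moderate: Adjuster 2 613/1271 = 48.2%, the senior adjuster 357/955 = 37.4% → Adjuster 2
Complex: Adjuster 2 689/2196 = 31.4%, the senior adjuster 390/1923 = 20.3% → Adjuster 2
Simple: Adjuster 2 318/337 = 94.4%, the senior adjuster 172/200 = 86.0% → Adjuster 2
Overall: Adjuster 2 1620/3804 = 42.6%, the senior adjuster 919/3078 = 29.9% → Adjuster 2

Adjuster 2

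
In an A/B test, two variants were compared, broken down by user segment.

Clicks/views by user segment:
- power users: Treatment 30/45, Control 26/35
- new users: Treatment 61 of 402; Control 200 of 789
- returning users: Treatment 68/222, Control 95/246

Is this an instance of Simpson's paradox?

Power users: Treatment 30/45 = 66.7%, Control 26/35 = 74.3% → Control
New users: Treatment 61/402 = 15.2%, Control 200/789 = 25.3% → Control
Returning users: Treatment 68/222 = 30.6%, Control 95/246 = 38.6% → Control
Overall: Treatment 159/669 = 23.8%, Control 321/1070 = 30.0% → Control
Control wins overall and in every user group — no reversal.

No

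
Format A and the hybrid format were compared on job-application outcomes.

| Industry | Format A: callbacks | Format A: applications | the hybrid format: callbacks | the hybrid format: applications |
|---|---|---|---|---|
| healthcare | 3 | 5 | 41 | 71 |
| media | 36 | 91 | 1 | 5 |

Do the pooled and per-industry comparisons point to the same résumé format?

Healthcare: Format A 3/5 = 60.0%, the hybrid format 41/71 = 57.7% → Format A
Media: Format A 36/91 = 39.6%, the hybrid format 1/5 = 20.0% → Format A
Overall: Format A 39/96 = 40.6%, the hybrid format 42/76 = 55.3% → the hybrid format
Format A wins each industry group but the hybrid format wins overall — the comparison reverses. Format A's applications skew toward media, which has a lower base rate.

No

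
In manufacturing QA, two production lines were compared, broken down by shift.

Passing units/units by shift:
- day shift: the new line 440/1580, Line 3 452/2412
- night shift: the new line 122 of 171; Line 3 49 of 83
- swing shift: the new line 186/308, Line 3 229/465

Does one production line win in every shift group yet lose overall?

No

Day shift: the new line 440/1580 = 27.8%, Line 3 452/2412 = 18.7% → the new line
Night shift: the new line 122/171 = 71.3%, Line 3 49/83 = 59.0% → the new line
Swing shift: the new line 186/308 = 60.4%, Line 3 229/465 = 49.2% → the new line
Overall: the new line 748/2059 = 36.3%, Line 3 730/2960 = 24.7% → the new line
The new line wins overall and in every shift group — no reversal.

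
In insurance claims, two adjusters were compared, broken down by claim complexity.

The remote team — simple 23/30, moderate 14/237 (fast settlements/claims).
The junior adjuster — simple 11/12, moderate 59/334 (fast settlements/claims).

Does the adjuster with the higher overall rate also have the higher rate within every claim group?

Simple: the remote team 23/30 = 76.7%, the junior adjuster 11/12 = 91.7% → the junior adjuster
Moderate: the remote team 14/237 = 5.9%, the junior adjuster 59/334 = 17.7% → the junior adjuster
Overall: the remote team 37/267 = 13.9%, the junior adjuster 70/346 = 20.2% → the junior adjuster
The junior adjuster wins overall and in every claim group — no reversal.

Yes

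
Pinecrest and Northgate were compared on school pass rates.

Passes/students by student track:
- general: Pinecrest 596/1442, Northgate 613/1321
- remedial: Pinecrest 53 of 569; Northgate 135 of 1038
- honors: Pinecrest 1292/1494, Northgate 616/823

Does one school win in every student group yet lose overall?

No

General: Pinecrest 596/1442 = 41.3%, Northgate 613/1321 = 46.4% → Northgate
Remedial: Pinecrest 53/569 = 9.3%, Northgate 135/1038 = 13.0% → Northgate
Honors: Pinecrest 1292/1494 = 86.5%, Northgate 616/823 = 74.8% → Pinecrest
Overall: Pinecrest 1941/3505 = 55.4%, Northgate 1364/3182 = 42.9% → Pinecrest
Neither sweeps: Pinecrest wins 1 of 3 groups, Northgate wins 2. Pinecrest wins overall but not every group — no Simpson reversal.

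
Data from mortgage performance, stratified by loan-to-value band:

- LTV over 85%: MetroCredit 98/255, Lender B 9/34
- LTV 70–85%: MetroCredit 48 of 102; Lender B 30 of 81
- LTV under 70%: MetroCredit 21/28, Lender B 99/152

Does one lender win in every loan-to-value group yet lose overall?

LTV over 85%: MetroCredit 98/255 = 38.4%, Lender B 9/34 = 26.5% → MetroCredit
LTV 70–85%: MetroCredit 48/102 = 47.1%, Lender B 30/81 = 37.0% → MetroCredit
LTV under 70%: MetroCredit 21/28 = 75.0%, Lender B 99/152 = 65.1% → MetroCredit
Overall: MetroCredit 167/385 = 43.4%, Lender B 138/267 = 51.7% → Lender B
MetroCredit wins each loan-to-value group but Lender B wins overall — the comparison reverses. MetroCredit's loans skew toward LTV over 85%, which has a lower base rate.

Yes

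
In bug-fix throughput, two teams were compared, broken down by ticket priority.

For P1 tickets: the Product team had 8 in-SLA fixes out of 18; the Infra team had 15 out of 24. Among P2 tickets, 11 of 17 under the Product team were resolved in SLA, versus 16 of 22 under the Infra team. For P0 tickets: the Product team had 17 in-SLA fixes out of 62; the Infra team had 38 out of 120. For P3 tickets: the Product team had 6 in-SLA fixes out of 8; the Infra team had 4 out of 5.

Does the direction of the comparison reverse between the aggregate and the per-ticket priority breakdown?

P1: the Product team 8/18 = 44.4%, the Infra team 15/24 = 62.5% → the Infra team
P2: the Product team 11/17 = 64.7%, the Infra team 16/22 = 72.7% → the Infra team
P0: the Product team 17/62 = 27.4%, the Infra team 38/120 = 31.7% → the Infra team
P3: the Product team 6/8 = 75.0%, the Infra team 4/5 = 80.0% → the Infra team
Overall: the Product team 42/105 = 40.0%, the Infra team 73/171 = 42.7% → the Infra team
The Infra team wins overall and in every ticket group — no reversal.

No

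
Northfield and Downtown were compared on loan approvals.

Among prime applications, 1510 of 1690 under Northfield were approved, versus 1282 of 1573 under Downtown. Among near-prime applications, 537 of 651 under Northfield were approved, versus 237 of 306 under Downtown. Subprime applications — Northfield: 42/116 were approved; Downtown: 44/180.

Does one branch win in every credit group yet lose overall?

No

Prime: Northfield 1510/1690 = 89.3%, Downtown 1282/1573 = 81.5% → Northfield
Near-prime: Northfield 537/651 = 82.5%, Downtown 237/306 = 77.5% → Northfield
Subprime: Northfield 42/116 = 36.2%, Downtown 44/180 = 24.4% → Northfield
Overall: Northfield 2089/2457 = 85.0%, Downtown 1563/2059 = 75.9% → Northfield
Northfield wins overall and in every credit group — no reversal.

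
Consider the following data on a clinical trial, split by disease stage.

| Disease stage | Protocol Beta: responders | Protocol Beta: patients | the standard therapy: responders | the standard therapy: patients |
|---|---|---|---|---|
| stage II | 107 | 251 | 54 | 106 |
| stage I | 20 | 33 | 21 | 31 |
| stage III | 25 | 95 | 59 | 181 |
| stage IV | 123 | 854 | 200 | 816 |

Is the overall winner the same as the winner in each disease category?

Stage II: Protocol Beta 107/251 = 42.6%, the standard therapy 54/106 = 50.9% → the standard therapy
Stage I: Protocol Beta 20/33 = 60.6%, the standard therapy 21/31 = 67.7% → the standard therapy
Stage III: Protocol Beta 25/95 = 26.3%, the standard therapy 59/181 = 32.6% → the standard therapy
Stage IV: Protocol Beta 123/854 = 14.4%, the standard therapy 200/816 = 24.5% → the standard therapy
Overall: Protocol Beta 275/1233 = 22.3%, the standard therapy 334/1134 = 29.5% → the standard therapy
The standard therapy wins overall and in every disease group — no reversal.

Yes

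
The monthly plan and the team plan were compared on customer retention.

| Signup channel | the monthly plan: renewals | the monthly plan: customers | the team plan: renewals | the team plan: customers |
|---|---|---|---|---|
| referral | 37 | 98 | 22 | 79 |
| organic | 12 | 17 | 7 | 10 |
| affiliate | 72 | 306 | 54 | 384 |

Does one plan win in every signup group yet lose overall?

No

Referral: the monthly plan 37/98 = 37.8%, the team plan 22/79 = 27.8% → the monthly plan
Organic: the monthly plan 12/17 = 70.6%, the team plan 7/10 = 70.0% → the monthly plan
Affiliate: the monthly plan 72/306 = 23.5%, the team plan 54/384 = 14.1% → the monthly plan
Overall: the monthly plan 121/421 = 28.7%, the team plan 83/473 = 17.5% → the monthly plan
The monthly plan wins overall and in every signup group — no reversal.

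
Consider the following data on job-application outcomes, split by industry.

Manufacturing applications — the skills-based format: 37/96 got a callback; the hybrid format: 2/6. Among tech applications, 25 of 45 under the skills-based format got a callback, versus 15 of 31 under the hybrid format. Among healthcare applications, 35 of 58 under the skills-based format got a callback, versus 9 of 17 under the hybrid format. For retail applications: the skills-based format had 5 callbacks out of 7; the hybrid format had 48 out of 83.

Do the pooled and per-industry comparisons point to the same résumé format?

No

Manufacturing: the skills-based format 37/96 = 38.5%, the hybrid format 2/6 = 33.3% → the skills-based format
Tech: the skills-based format 25/45 = 55.6%, the hybrid format 15/31 = 48.4% → the skills-based format
Healthcare: the skills-based format 35/58 = 60.3%, the hybrid format 9/17 = 52.9% → the skills-based format
Retail: the skills-based format 5/7 = 71.4%, the hybrid format 48/83 = 57.8% → the skills-based format
Overall: the skills-based format 102/206 = 49.5%, the hybrid format 74/137 = 54.0% → the hybrid format
The skills-based format wins each industry group but the hybrid format wins overall — the comparison reverses. The skills-based format's applications skew toward manufacturing, which has a lower base rate.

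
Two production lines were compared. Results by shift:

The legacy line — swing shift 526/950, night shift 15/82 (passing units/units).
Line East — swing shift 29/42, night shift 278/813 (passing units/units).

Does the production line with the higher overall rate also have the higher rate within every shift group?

Swing shift: the legacy line 526/950 = 55.4%, Line East 29/42 = 69.0% → Line East
Night shift: the legacy line 15/82 = 18.3%, Line East 278/813 = 34.2% → Line East
Overall: the legacy line 541/1032 = 52.4%, Line East 307/855 = 35.9% → the legacy line
Line East wins each shift group but the legacy line wins overall — the comparison reverses. Line East's units skew toward night shift, which has a lower base rate.

No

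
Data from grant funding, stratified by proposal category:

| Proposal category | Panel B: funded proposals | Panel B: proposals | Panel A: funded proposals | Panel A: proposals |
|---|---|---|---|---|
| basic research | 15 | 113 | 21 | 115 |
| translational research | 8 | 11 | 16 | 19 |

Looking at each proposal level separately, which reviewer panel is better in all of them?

Panel A

Basic research: Panel B 15/113 = 13.3%, Panel A 21/115 = 18.3% → Panel A
Translational research: Panel B 8/11 = 72.7%, Panel A 16/19 = 84.2% → Panel A
Panel A has the higher rate in both groups.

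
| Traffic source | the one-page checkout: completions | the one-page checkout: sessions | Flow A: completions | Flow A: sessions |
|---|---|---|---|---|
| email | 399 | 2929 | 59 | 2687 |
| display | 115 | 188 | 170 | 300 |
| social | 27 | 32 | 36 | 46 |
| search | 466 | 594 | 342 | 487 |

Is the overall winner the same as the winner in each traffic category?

Email: the one-page checkout 399/2929 = 13.6%, Flow A 59/2687 = 2.2% → the one-page checkout
Display: the one-page checkout 115/188 = 61.2%, Flow A 170/300 = 56.7% → the one-page checkout
Social: the one-page checkout 27/32 = 84.4%, Flow A 36/46 = 78.3% → the one-page checkout
Search: the one-page checkout 466/594 = 78.5%, Flow A 342/487 = 70.2% → the one-page checkout
Overall: the one-page checkout 1007/3743 = 26.9%, Flow A 607/3520 = 17.2% → the one-page checkout
The one-page checkout wins overall and in every traffic group — no reversal.

Yes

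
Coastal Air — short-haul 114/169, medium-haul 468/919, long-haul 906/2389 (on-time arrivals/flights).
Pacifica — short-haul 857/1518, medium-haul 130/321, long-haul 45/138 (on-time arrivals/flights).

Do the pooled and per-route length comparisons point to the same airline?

No

Short-haul: Coastal Air 114/169 = 67.5%, Pacifica 857/1518 = 56.5% → Coastal Air
Medium-haul: Coastal Air 468/919 = 50.9%, Pacifica 130/321 = 40.5% → Coastal Air
Long-haul: Coastal Air 906/2389 = 37.9%, Pacifica 45/138 = 32.6% → Coastal Air
Overall: Coastal Air 1488/3477 = 42.8%, Pacifica 1032/1977 = 52.2% → Pacifica
Coastal Air wins each route group but Pacifica wins overall — the comparison reverses. Coastal Air's flights skew toward long-haul, which has a lower base rate.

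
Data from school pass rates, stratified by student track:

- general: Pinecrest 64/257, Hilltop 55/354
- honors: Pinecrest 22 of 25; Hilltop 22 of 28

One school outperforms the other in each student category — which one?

General: Pinecrest 64/257 = 24.9%, Hilltop 55/354 = 15.5% → Pinecrest
Honors: Pinecrest 22/25 = 88.0%, Hilltop 22/28 = 78.6% → Pinecrest
Pinecrest has the higher rate in both groups.

Pinecrest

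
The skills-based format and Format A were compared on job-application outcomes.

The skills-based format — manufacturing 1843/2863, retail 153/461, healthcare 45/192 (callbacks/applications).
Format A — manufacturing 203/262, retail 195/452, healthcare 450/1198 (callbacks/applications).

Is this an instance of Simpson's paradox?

Manufacturing: the skills-based format 1843/2863 = 64.4%, Format A 203/262 = 77.5% → Format A
Retail: the skills-based format 153/461 = 33.2%, Format A 195/452 = 43.1% → Format A
Healthcare: the skills-based format 45/192 = 23.4%, Format A 450/1198 = 37.6% → Format A
Overall: the skills-based format 2041/3516 = 58.0%, Format A 848/1912 = 44.4% → the skills-based format
Format A wins each industry group but the skills-based format wins overall — the comparison reverses. Format A's applications skew toward healthcare, which has a lower base rate.

Yes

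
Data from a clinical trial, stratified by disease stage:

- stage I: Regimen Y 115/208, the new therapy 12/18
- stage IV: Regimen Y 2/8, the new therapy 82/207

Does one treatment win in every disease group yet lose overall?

Stage I: Regimen Y 115/208 = 55.3%, the new therapy 12/18 = 66.7% → the new therapy
Stage IV: Regimen Y 2/8 = 25.0%, the new therapy 82/207 = 39.6% → the new therapy
Overall: Regimen Y 117/216 = 54.2%, the new therapy 94/225 = 41.8% → Regimen Y
The new therapy wins each disease group but Regimen Y wins overall — the comparison reverses. The new therapy's patients skew toward stage IV, which has a lower base rate.

Yes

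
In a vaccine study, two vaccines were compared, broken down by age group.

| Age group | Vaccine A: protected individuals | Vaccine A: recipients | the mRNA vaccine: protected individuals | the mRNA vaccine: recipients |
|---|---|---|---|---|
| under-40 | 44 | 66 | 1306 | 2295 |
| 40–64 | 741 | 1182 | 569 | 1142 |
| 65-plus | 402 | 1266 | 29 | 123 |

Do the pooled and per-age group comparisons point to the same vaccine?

No

Under-40: Vaccine A 44/66 = 66.7%, the mRNA vaccine 1306/2295 = 56.9% → Vaccine A
40–64: Vaccine A 741/1182 = 62.7%, the mRNA vaccine 569/1142 = 49.8% → Vaccine A
65-plus: Vaccine A 402/1266 = 31.8%, the mRNA vaccine 29/123 = 23.6% → Vaccine A
Overall: Vaccine A 1187/2514 = 47.2%, the mRNA vaccine 1904/3560 = 53.5% → the mRNA vaccine
Vaccine A wins each age group but the mRNA vaccine wins overall — the comparison reverses. Vaccine A's recipients skew toward 65-plus, which has a lower base rate.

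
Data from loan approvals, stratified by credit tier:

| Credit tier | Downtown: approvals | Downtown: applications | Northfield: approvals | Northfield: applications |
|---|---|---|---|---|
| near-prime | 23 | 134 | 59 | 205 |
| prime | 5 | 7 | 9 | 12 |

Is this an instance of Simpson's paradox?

Near-prime: Downtown 23/134 = 17.2%, Northfield 59/205 = 28.8% → Northfield
Prime: Downtown 5/7 = 71.4%, Northfield 9/12 = 75.0% → Northfield
Overall: Downtown 28/141 = 19.9%, Northfield 68/217 = 31.3% → Northfield
Northfield wins overall and in every credit group — no reversal.

No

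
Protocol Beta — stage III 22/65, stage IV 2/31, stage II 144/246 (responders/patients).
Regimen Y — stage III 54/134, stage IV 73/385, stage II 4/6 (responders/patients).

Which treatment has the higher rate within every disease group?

Stage III: Protocol Beta 22/65 = 33.8%, Regimen Y 54/134 = 40.3% → Regimen Y
Stage IV: Protocol Beta 2/31 = 6.5%, Regimen Y 73/385 = 19.0% → Regimen Y
Stage II: Protocol Beta 144/246 = 58.5%, Regimen Y 4/6 = 66.7% → Regimen Y
Regimen Y has the higher rate in all 3 groups.

Regimen Y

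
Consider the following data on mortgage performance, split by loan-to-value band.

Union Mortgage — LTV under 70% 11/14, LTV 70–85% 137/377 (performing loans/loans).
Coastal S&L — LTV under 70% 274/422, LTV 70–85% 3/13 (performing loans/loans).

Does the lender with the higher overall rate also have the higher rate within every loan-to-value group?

LTV under 70%: Union Mortgage 11/14 = 78.6%, Coastal S&L 274/422 = 64.9% → Union Mortgage
LTV 70–85%: Union Mortgage 137/377 = 36.3%, Coastal S&L 3/13 = 23.1% → Union Mortgage
Overall: Union Mortgage 148/391 = 37.9%, Coastal S&L 277/435 = 63.7% → Coastal S&L
Union Mortgage wins each loan-to-value group but Coastal S&L wins overall — the comparison reverses. Union Mortgage's loans skew toward LTV 70–85%, which has a lower base rate.

No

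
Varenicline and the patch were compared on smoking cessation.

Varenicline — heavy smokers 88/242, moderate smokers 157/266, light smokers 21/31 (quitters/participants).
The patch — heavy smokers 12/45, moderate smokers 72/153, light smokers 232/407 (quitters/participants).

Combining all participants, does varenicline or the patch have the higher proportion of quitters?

Heavy smokers: varenicline 88/242 = 36.4%, the patch 12/45 = 26.7% → varenicline
Moderate smokers: varenicline 157/266 = 59.0%, the patch 72/153 = 47.1% → varenicline
Light smokers: varenicline 21/31 = 67.7%, the patch 232/407 = 57.0% → varenicline
Overall: varenicline 266/539 = 49.4%, the patch 316/605 = 52.2% → the patch
(Varenicline wins every dependence group but the patch wins overall — varenicline's participants skew toward the low-rate heavy smokers group.)

the patch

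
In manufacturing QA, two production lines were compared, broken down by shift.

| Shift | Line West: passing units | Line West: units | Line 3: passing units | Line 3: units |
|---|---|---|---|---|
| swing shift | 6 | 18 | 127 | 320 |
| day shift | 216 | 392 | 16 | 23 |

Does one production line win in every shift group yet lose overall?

Swing shift: Line West 6/18 = 33.3%, Line 3 127/320 = 39.7% → Line 3
Day shift: Line West 216/392 = 55.1%, Line 3 16/23 = 69.6% → Line 3
Overall: Line West 222/410 = 54.1%, Line 3 143/343 = 41.7% → Line West
Line 3 wins each shift group but Line West wins overall — the comparison reverses. Line 3's units skew toward swing shift, which has a lower base rate.

Yes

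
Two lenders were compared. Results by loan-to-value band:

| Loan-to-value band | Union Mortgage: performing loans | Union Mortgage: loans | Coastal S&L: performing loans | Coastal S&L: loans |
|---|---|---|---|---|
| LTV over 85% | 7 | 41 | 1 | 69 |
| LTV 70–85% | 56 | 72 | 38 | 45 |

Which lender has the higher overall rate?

Union Mortgage

LTV over 85%: Union Mortgage 7/41 = 17.1%, Coastal S&L 1/69 = 1.4% → Union Mortgage
LTV 70–85%: Union Mortgage 56/72 = 77.8%, Coastal S&L 38/45 = 84.4% → Coastal S&L
Overall: Union Mortgage 63/113 = 55.8%, Coastal S&L 39/114 = 34.2% → Union Mortgage
(Neither sweeps every loan-to-value group, but Union Mortgage has the higher pooled rate.)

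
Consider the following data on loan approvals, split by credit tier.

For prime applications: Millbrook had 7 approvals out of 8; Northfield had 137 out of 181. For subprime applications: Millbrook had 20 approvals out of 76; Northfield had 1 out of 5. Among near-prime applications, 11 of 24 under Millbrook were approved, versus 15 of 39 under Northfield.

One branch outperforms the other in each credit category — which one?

Millbrook

Prime: Millbrook 7/8 = 87.5%, Northfield 137/181 = 75.7% → Millbrook
Subprime: Millbrook 20/76 = 26.3%, Northfield 1/5 = 20.0% → Millbrook
Near-prime: Millbrook 11/24 = 45.8%, Northfield 15/39 = 38.5% → Millbrook
Millbrook has the higher rate in all 3 groups.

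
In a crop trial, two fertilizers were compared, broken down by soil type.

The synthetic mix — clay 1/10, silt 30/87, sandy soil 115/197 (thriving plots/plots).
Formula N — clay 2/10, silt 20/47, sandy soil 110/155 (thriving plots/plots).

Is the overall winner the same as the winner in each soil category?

Yes

Clay: the synthetic mix 1/10 = 10.0%, Formula N 2/10 = 20.0% → Formula N
Silt: the synthetic mix 30/87 = 34.5%, Formula N 20/47 = 42.6% → Formula N
Sandy soil: the synthetic mix 115/197 = 58.4%, Formula N 110/155 = 71.0% → Formula N
Overall: the synthetic mix 146/294 = 49.7%, Formula N 132/212 = 62.3% → Formula N
Formula N wins overall and in every soil group — no reversal.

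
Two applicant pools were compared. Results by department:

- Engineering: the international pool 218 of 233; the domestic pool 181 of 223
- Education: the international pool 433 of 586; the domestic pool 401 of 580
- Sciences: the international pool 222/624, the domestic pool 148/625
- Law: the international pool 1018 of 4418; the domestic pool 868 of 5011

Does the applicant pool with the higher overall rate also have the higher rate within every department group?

Yes

Engineering: the international pool 218/233 = 93.6%, the domestic pool 181/223 = 81.2% → the international pool
Education: the international pool 433/586 = 73.9%, the domestic pool 401/580 = 69.1% → the international pool
Sciences: the international pool 222/624 = 35.6%, the domestic pool 148/625 = 23.7% → the international pool
Law: the international pool 1018/4418 = 23.0%, the domestic pool 868/5011 = 17.3% → the international pool
Overall: the international pool 1891/5861 = 32.3%, the domestic pool 1598/6439 = 24.8% → the international pool
The international pool wins overall and in every department group — no reversal.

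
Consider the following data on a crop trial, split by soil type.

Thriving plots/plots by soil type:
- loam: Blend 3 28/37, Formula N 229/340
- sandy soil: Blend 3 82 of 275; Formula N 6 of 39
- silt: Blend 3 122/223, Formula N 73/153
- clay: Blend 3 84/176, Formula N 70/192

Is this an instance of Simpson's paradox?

Yes

Loam: Blend 3 28/37 = 75.7%, Formula N 229/340 = 67.4% → Blend 3
Sandy soil: Blend 3 82/275 = 29.8%, Formula N 6/39 = 15.4% → Blend 3
Silt: Blend 3 122/223 = 54.7%, Formula N 73/153 = 47.7% → Blend 3
Clay: Blend 3 84/176 = 47.7%, Formula N 70/192 = 36.5% → Blend 3
Overall: Blend 3 316/711 = 44.4%, Formula N 378/724 = 52.2% → Formula N
Blend 3 wins each soil group but Formula N wins overall — the comparison reverses. Blend 3's plots skew toward sandy soil, which has a lower base rate.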